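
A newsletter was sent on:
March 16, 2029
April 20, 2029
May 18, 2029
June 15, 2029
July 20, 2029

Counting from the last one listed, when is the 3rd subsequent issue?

October 19, 2029

These are Fridays at 28- or 35-day spacing (35, 28, 28, 35).
The pattern: 3rd Friday of the month.
3rd Friday of August 2029: August 17, 2029.
September 2029 — 3rd Friday is September 21, 2029.
October 2029 — 3rd Friday is October 19, 2029.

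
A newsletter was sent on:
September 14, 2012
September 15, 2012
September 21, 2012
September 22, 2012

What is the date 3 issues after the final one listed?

October 5, 2012

Gaps: 1, 6, 1 days — not constant, but cyclic with period 2.
The events fall on every Friday and Saturday.
The following Friday is September 28, 2012.
The following Saturday is September 29, 2012.
Next Friday: October 5, 2012.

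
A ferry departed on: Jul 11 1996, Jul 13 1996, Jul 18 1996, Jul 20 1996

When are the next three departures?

Gaps: 2, 5, 2 days — not constant, but cyclic with period 2.
The events fall on every Thursday and Saturday.
The following Thursday is Jul 25 1996.
Next Saturday: Jul 27 1996.
Next Thursday: Aug 1 1996.

Jul 25 1996, Jul 27 1996, Aug 1 1996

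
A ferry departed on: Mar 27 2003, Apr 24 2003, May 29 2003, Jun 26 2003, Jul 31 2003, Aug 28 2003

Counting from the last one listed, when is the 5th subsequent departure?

All Thursdays; the gaps (28, 35, 28, 35, 28) vary with month length.
This is the last Thursday of each month.
September 2003 ends with Thursday Sep 25 2003.
October 2003 ends with Thursday Oct 30 2003.
Last Thursday of November 2003: Nov 27 2003.
December 2003 ends with Thursday Dec 25 2003.
January 2004 ends with Thursday Jan 29 2004.

Jan 29 2004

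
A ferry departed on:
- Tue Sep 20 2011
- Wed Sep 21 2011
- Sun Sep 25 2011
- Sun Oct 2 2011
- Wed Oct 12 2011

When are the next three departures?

Tue Oct 25 2011, Thu Nov 10 2011, Tue Nov 29 2011

Intervals are 1, 4, 7, 10 days — an arithmetic progression with common difference 3.
Next gap: 13 days. Wed Oct 12 2011 + 13 days = Tue Oct 25 2011.
Next gap: 16 days. Tue Oct 25 2011 + 16 days = Thu Nov 10 2011.
Next gap: 19 days. Thu Nov 10 2011 + 19 days = Tue Nov 29 2011.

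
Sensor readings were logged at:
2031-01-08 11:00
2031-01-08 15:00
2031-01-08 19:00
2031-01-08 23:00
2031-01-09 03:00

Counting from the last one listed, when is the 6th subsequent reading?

2031-01-10 03:00

Gaps: 4, 4, 4, 4 hours — each event is 4 hours after the previous one.
2031-01-09 03:00 + 4 h = 2031-01-09 07:00.
2031-01-09 07:00 + 4 h = 2031-01-09 11:00.
2031-01-09 11:00 + 4 h = 2031-01-09 15:00.
2031-01-09 15:00 + 4 h = 2031-01-09 19:00.
2031-01-09 19:00 + 4 h = 2031-01-09 23:00.
2031-01-09 23:00 + 4 h = 2031-01-10 03:00.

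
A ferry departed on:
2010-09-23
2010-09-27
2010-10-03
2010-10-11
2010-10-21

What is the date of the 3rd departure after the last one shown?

2010-12-02

The spacing grows by 2 each time: 4, 6, 8, 10 days.
Next gap: 12 days. 2010-10-21 + 12 days = 2010-11-02.
Next gap: 14 days. 2010-11-02 + 14 days = 2010-11-16.
Next gap: 16 days. 2010-11-16 + 16 days = 2010-12-02.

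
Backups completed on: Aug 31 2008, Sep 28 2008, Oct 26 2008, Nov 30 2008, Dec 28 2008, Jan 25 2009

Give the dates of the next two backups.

Every date is a Sunday; gaps 28, 28, 35, 28, 28 days.
Each is the last Sunday of its month (at least one falls on the 29th or later, ruling out '4th Sunday').
Last Sunday of February 2009: Feb 22 2009.
March 2009 ends with Sunday Mar 29 2009.

Feb 22 2009, Mar 29 2009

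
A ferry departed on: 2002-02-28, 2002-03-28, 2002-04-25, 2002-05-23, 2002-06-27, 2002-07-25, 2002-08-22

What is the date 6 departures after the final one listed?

2003-02-27

These are Thursdays at 28- or 35-day spacing (28, 28, 28, 35, 28, 28).
The pattern: 4th Thursday of the month.
4th Thursday of September 2002: 2002-09-26.
4th Thursday of October 2002: 2002-10-24.
4th Thursday of November 2002: 2002-11-28.
December 2002 — 4th Thursday is 2002-12-26.
4th Thursday of January 2003: 2003-01-23.
4th Thursday of February 2003: 2003-02-27.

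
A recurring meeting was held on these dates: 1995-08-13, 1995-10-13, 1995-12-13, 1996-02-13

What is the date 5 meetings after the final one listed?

The day-of-month is always 13 (61, 61, 62 days between events).
So this recurs on the 13th of every 2 months.
Next: April 1996 → 1996-04-13.
Next: June 1996 → 1996-06-13.
August 1996: 1996-08-13.
Next: October 1996 → 1996-10-13.
Next: December 1996 → 1996-12-13.

1996-12-13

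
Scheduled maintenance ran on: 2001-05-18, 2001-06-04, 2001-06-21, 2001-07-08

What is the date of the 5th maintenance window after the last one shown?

Every event comes 17 days after the last (17, 17, 17).
2001-07-08 + 17 days = 2001-07-25.
2001-07-25 + 17 days = 2001-08-11.
2001-08-11 + 17 days = 2001-08-28.
2001-08-28 + 17 days = 2001-09-14.
2001-09-14 + 17 days = 2001-10-01.

2001-10-01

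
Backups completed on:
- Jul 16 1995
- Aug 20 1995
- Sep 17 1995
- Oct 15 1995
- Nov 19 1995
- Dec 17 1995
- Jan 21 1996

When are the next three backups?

Feb 18 1996, Mar 17 1996, Apr 21 1996

Gaps: 35, 28, 28, 35, 28, 35 days — a mix of 28 and 35. Every date is a Sunday.
Each is the 3rd Sunday of its month.
February 1996 — 3rd Sunday is Feb 18 1996.
3rd Sunday of March 1996: Mar 17 1996.
3rd Sunday of April 1996: Apr 21 1996.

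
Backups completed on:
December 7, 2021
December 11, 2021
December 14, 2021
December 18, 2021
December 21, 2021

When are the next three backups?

The gap pattern 4, 3, 4, 3 repeats every 2 events.
These are the Tuesdays and Saturdays of each week.
Next Saturday: December 25, 2021.
Next Tuesday: December 28, 2021.
Next Saturday: January 1, 2022.

December 25, 2021; December 28, 2021; January 1, 2022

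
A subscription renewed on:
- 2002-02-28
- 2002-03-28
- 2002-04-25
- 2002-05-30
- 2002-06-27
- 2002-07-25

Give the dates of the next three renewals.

Every date is a Thursday; gaps 28, 28, 35, 28, 28 days.
Each is the last Thursday of its month (at least one falls on the 29th or later, ruling out '4th Thursday').
Last Thursday of August 2002: 2002-08-29.
September 2002 ends with Thursday 2002-09-26.
October 2002 ends with Thursday 2002-10-31.

2002-08-29, 2002-09-26, 2002-10-31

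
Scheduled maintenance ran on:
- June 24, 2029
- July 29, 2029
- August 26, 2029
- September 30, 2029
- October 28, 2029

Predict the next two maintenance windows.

November 25, 2029; December 30, 2029

Every date is a Sunday; gaps 35, 28, 35, 28 days.
Each is the last Sunday of its month (at least one falls on the 29th or later, ruling out '4th Sunday').
November 2029 ends with Sunday November 25, 2029.
Last Sunday of December 2029: December 30, 2029.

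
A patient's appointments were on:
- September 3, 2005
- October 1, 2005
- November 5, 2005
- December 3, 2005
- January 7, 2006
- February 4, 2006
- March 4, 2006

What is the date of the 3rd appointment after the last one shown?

June 3, 2006

Gaps: 28, 35, 28, 35, 28, 28 days — a mix of 28 and 35. Every date is a Saturday.
Each is the 1st Saturday of its month.
1st Saturday of April 2006: April 1, 2006.
1st Saturday of May 2006: May 6, 2006.
June 2006 — 1st Saturday is June 3, 2006.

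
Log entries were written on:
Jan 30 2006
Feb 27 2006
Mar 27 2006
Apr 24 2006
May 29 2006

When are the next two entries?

Jun 26 2006, Jul 31 2006

Every date is a Monday; gaps 28, 28, 28, 35 days.
Each is the last Monday of its month (at least one falls on the 29th or later, ruling out '4th Monday').
June 2006 ends with Monday Jun 26 2006.
July 2006 ends with Monday Jul 31 2006.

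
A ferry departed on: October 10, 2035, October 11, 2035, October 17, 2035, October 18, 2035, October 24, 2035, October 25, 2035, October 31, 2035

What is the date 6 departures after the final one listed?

November 21, 2035

Gaps: 1, 6, 1, 6, 1, 6 days — not constant, but cyclic with period 2.
The events fall on every Wednesday and Thursday.
The following Thursday is November 1, 2035.
Next Wednesday: November 7, 2035.
The following Thursday is November 8, 2035.
Next Wednesday: November 14, 2035.
Next Thursday: November 15, 2035.
The following Wednesday is November 21, 2035.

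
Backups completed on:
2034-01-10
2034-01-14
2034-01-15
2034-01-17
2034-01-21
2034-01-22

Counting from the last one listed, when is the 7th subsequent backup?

2034-02-07

Every event lands on a Tuesday or Saturday or Sunday (gaps cycle 4, 1, 2, 4, 1).
So the schedule is: every Tuesday, Saturday and Sunday.
The following Tuesday is 2034-01-24.
Next Saturday: 2034-01-28.
The following Sunday is 2034-01-29.
The following Tuesday is 2034-01-31.
The following Saturday is 2034-02-04.
The following Sunday is 2034-02-05.
Next Tuesday: 2034-02-07.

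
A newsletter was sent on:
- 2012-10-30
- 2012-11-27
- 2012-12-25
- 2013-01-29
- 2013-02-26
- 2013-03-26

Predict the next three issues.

These are Tuesdays with 28, 28, 35, 28, 28-day gaps.
Each is the final Tuesday of its month — 2012-10-30 is past the 28th, so '4th Tuesday' doesn't fit.
Last Tuesday of April 2013: 2013-04-30.
May 2013 ends with Tuesday 2013-05-28.
June 2013 ends with Tuesday 2013-06-25.

2013-04-30, 2013-05-28, 2013-06-25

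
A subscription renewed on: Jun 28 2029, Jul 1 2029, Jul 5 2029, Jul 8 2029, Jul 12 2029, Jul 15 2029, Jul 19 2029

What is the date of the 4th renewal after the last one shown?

Aug 2 2029

The gap pattern 3, 4, 3, 4, 3, 4 repeats every 2 events.
These are the Thursdays and Sundays of each week.
The following Sunday is Jul 22 2029.
The following Thursday is Jul 26 2029.
The following Sunday is Jul 29 2029.
Next Thursday: Aug 2 2029.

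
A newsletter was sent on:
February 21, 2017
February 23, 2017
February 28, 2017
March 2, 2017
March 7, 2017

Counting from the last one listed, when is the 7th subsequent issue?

March 30, 2017

Gaps: 2, 5, 2, 5 days — not constant, but cyclic with period 2.
The events fall on every Tuesday and Thursday.
The following Thursday is March 9, 2017.
Next Tuesday: March 14, 2017.
The following Thursday is March 16, 2017.
Next Tuesday: March 21, 2017.
Next Thursday: March 23, 2017.
The following Tuesday is March 28, 2017.
The following Thursday is March 30, 2017.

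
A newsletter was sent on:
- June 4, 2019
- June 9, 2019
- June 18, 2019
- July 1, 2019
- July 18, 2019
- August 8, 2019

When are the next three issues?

September 2, 2019; October 1, 2019; November 3, 2019

The spacing grows by 4 each time: 5, 9, 13, 17, 21 days.
Next gap: 25 days. August 8, 2019 + 25 days = September 2, 2019.
Next gap: 29 days. September 2, 2019 + 29 days = October 1, 2019.
Next gap: 33 days. October 1, 2019 + 33 days = November 3, 2019.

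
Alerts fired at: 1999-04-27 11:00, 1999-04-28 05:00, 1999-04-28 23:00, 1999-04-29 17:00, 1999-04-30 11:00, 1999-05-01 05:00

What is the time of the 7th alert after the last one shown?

1999-05-06 11:00

The interval is a steady 18 hours (18, 18, 18, 18, 18).
1999-05-01 05:00 + 18 h = 1999-05-01 23:00.
1999-05-01 23:00 + 18 h = 1999-05-02 17:00.
1999-05-02 17:00 + 18 h = 1999-05-03 11:00.
1999-05-03 11:00 + 18 h = 1999-05-04 05:00.
1999-05-04 05:00 + 18 h = 1999-05-04 23:00.
1999-05-04 23:00 + 18 h = 1999-05-05 17:00.
1999-05-05 17:00 + 18 h = 1999-05-06 11:00.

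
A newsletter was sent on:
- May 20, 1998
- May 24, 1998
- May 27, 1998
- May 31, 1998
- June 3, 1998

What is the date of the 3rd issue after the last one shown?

The gap pattern 4, 3, 4, 3 repeats every 2 events.
These are the Wednesdays and Sundays of each week.
The following Sunday is June 7, 1998.
Next Wednesday: June 10, 1998.
The following Sunday is June 14, 1998.

June 14, 1998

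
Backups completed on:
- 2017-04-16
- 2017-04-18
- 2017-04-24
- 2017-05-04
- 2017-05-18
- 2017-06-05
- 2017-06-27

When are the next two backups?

Intervals are 2, 6, 10, 14, 18, 22 days — an arithmetic progression with common difference 4.
Next gap: 26 days. 2017-06-27 + 26 days = 2017-07-23.
Next gap: 30 days. 2017-07-23 + 30 days = 2017-08-22.

2017-07-23, 2017-08-22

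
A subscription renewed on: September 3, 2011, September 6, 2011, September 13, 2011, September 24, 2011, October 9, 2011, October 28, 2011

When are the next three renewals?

Gaps: 3, 7, 11, 15, 19 days — each gap is 4 larger than the previous one.
Next gap: 23 days. October 28, 2011 + 23 days = November 20, 2011.
Next gap: 27 days. November 20, 2011 + 27 days = December 17, 2011.
Next gap: 31 days. December 17, 2011 + 31 days = January 17, 2012.

November 20, 2011; December 17, 2011; January 17, 2012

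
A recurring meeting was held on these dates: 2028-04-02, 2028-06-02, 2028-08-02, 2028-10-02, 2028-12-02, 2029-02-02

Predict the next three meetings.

Gaps: 61, 61, 61, 61, 62 days — not constant. Every event is on the 2nd of the month.
Pattern: the 2nd of every 2 months.
Next: April 2029 → 2029-04-02.
Next: June 2029 → 2029-06-02.
Next: August 2029 → 2029-08-02.

2029-04-02, 2029-06-02, 2029-08-02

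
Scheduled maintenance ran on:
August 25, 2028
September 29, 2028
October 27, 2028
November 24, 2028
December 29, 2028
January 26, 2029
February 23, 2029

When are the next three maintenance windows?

All Fridays; the gaps (35, 28, 28, 35, 28, 28) vary with month length.
This is the last Friday of each month.
Last Friday of March 2029: March 30, 2029.
Last Friday of April 2029: April 27, 2029.
May 2029 ends with Friday May 25, 2029.

March 30, 2029; April 27, 2029; May 25, 2029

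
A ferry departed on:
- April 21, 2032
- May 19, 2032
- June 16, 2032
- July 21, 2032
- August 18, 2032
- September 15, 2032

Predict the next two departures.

October 20, 2032; November 17, 2032

All dates are Wednesdays, 28, 28, 35, 28, 28 days apart.
Specifically, the 3rd Wednesday of each month.
3rd Wednesday of October 2032: October 20, 2032.
3rd Wednesday of November 2032: November 17, 2032.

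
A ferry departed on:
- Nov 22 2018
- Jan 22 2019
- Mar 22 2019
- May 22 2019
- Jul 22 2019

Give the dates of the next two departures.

The day-of-month is always 22 (61, 59, 61, 61 days between events).
So this recurs on the 22nd of every 2 months.
September 2019: Sep 22 2019.
Next: November 2019 → Nov 22 2019.

Sep 22 2019, Nov 22 2019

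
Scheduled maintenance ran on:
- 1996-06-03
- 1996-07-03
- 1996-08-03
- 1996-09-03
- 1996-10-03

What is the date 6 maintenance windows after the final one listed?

1997-04-03

Each date is the 3rd; the gaps (30, 31, 31, 30) track the month lengths.
The rule is the 3rd of each month.
November 1996: 1996-11-03.
December 1996: 1996-12-03.
Next: January 1997 → 1997-01-03.
February 1997: 1997-02-03.
Next: March 1997 → 1997-03-03.
April 1997: 1997-04-03.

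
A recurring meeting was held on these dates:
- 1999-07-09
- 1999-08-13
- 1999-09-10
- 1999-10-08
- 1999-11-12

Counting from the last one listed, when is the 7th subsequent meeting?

2000-06-09

These are Fridays at 28- or 35-day spacing (35, 28, 28, 35).
The pattern: 2nd Friday of the month.
2nd Friday of December 1999: 1999-12-10.
January 2000 — 2nd Friday is 2000-01-14.
2nd Friday of February 2000: 2000-02-11.
2nd Friday of March 2000: 2000-03-10.
April 2000 — 2nd Friday is 2000-04-14.
May 2000 — 2nd Friday is 2000-05-12.
2nd Friday of June 2000: 2000-06-09.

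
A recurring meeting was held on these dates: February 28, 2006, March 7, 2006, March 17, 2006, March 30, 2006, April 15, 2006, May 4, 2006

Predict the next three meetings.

May 26, 2006; June 20, 2006; July 18, 2006

Gaps: 7, 10, 13, 16, 19 days — each gap is 3 larger than the previous one.
Next gap: 22 days. May 4, 2006 + 22 days = May 26, 2006.
Next gap: 25 days. May 26, 2006 + 25 days = June 20, 2006.
Next gap: 28 days. June 20, 2006 + 28 days = July 18, 2006.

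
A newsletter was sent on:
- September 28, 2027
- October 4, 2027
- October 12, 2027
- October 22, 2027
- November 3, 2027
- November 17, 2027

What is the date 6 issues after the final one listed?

Intervals are 6, 8, 10, 12, 14 days — an arithmetic progression with common difference 2.
Next gap: 16 days. November 17, 2027 + 16 days = December 3, 2027.
Next gap: 18 days. December 3, 2027 + 18 days = December 21, 2027.
Next gap: 20 days. December 21, 2027 + 20 days = January 10, 2028.
Next gap: 22 days. January 10, 2028 + 22 days = February 1, 2028.
Next gap: 24 days. February 1, 2028 + 24 days = February 25, 2028.
Next gap: 26 days. February 25, 2028 + 26 days = March 22, 2028.

March 22, 2028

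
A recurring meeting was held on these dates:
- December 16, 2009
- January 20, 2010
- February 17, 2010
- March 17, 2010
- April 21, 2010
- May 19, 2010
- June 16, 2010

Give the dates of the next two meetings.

July 21, 2010; August 18, 2010

All dates are Wednesdays, 35, 28, 28, 35, 28, 28 days apart.
Specifically, the 3rd Wednesday of each month.
July 2010 — 3rd Wednesday is July 21, 2010.
3rd Wednesday of August 2010: August 18, 2010.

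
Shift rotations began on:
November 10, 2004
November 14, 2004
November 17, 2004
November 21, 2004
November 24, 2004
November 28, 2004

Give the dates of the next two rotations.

December 1, 2004; December 5, 2004

Gaps: 4, 3, 4, 3, 4 days — not constant, but cyclic with period 2.
The events fall on every Wednesday and Sunday.
Next Wednesday: December 1, 2004.
Next Sunday: December 5, 2004.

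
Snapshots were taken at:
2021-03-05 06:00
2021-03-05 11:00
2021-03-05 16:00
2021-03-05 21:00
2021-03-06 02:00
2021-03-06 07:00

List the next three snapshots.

2021-03-06 12:00, 2021-03-06 17:00, 2021-03-06 22:00

The interval is a steady 5 hours (5, 5, 5, 5, 5).
2021-03-06 07:00 + 5 h = 2021-03-06 12:00.
2021-03-06 12:00 + 5 h = 2021-03-06 17:00.
2021-03-06 17:00 + 5 h = 2021-03-06 22:00.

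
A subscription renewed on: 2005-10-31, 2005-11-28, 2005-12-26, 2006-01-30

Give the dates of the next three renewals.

All Mondays; the gaps (28, 28, 35) vary with month length.
This is the last Monday of each month.
February 2006 ends with Monday 2006-02-27.
March 2006 ends with Monday 2006-03-27.
April 2006 ends with Monday 2006-04-24.

2006-02-27, 2006-03-27, 2006-04-24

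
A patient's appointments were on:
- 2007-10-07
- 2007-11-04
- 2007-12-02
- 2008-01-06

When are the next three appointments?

2008-02-03, 2008-03-02, 2008-04-06

All dates are Sundays, 28, 28, 35 days apart.
Specifically, the 1st Sunday of each month.
1st Sunday of February 2008: 2008-02-03.
March 2008 — 1st Sunday is 2008-03-02.
April 2008 — 1st Sunday is 2008-04-06.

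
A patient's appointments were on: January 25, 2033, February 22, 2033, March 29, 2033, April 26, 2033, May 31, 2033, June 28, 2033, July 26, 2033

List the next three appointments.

August 30, 2033; September 27, 2033; October 25, 2033

All Tuesdays; the gaps (28, 35, 28, 35, 28, 28) vary with month length.
This is the last Tuesday of each month.
August 2033 ends with Tuesday August 30, 2033.
Last Tuesday of September 2033: September 27, 2033.
Last Tuesday of October 2033: October 25, 2033.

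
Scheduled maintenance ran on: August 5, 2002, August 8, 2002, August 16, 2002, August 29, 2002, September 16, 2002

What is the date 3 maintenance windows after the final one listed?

Intervals are 3, 8, 13, 18 days — an arithmetic progression with common difference 5.
Next gap: 23 days. September 16, 2002 + 23 days = October 9, 2002.
Next gap: 28 days. October 9, 2002 + 28 days = November 6, 2002.
Next gap: 33 days. November 6, 2002 + 33 days = December 9, 2002.

December 9, 2002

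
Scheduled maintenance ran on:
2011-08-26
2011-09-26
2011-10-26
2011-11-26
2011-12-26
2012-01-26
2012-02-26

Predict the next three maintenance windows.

The day-of-month is always 26 (31, 30, 31, 30, 31, 31 days between events).
So this recurs on the 26th of each month.
Next: March 2012 → 2012-03-26.
Next: April 2012 → 2012-04-26.
Next: May 2012 → 2012-05-26.

2012-03-26, 2012-04-26, 2012-05-26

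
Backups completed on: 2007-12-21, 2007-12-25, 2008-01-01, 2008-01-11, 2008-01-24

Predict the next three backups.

2008-02-09, 2008-02-28, 2008-03-21

Gaps: 4, 7, 10, 13 days — each gap is 3 larger than the previous one.
Next gap: 16 days. 2008-01-24 + 16 days = 2008-02-09.
Next gap: 19 days. 2008-02-09 + 19 days = 2008-02-28.
Next gap: 22 days. 2008-02-28 + 22 days = 2008-03-21.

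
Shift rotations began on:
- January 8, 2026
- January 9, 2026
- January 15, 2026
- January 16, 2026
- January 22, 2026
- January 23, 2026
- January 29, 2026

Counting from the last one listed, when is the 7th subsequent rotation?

February 20, 2026

The gap pattern 1, 6, 1, 6, 1, 6 repeats every 2 events.
These are the Thursdays and Fridays of each week.
The following Friday is January 30, 2026.
The following Thursday is February 5, 2026.
Next Friday: February 6, 2026.
Next Thursday: February 12, 2026.
Next Friday: February 13, 2026.
Next Thursday: February 19, 2026.
Next Friday: February 20, 2026.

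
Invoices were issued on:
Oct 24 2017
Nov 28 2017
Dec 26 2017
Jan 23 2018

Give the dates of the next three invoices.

Feb 27 2018, Mar 27 2018, Apr 24 2018

All dates are Tuesdays, 35, 28, 28 days apart.
Specifically, the 4th Tuesday of each month.
4th Tuesday of February 2018: Feb 27 2018.
4th Tuesday of March 2018: Mar 27 2018.
April 2018 — 4th Tuesday is Apr 24 2018.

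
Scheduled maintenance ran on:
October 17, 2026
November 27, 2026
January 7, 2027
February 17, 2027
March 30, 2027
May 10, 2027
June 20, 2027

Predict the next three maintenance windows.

The spacing is 41, 41, 41, 41, 41, 41 days — always 41 days.
June 20, 2027 + 41 days = July 31, 2027.
July 31, 2027 + 41 days = September 10, 2027.
September 10, 2027 + 41 days = October 21, 2027.

July 31, 2027; September 10, 2027; October 21, 2027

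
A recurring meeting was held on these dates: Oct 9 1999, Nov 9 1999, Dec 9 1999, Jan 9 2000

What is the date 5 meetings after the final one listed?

Jun 9 2000

Each date is the 9th; the gaps (31, 30, 31) track the month lengths.
The rule is the 9th of each month.
February 2000: Feb 9 2000.
Next: March 2000 → Mar 9 2000.
April 2000: Apr 9 2000.
Next: May 2000 → May 9 2000.
June 2000: Jun 9 2000.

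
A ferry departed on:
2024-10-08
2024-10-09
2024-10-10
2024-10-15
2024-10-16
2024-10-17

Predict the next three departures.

Every event lands on a Tuesday or Wednesday or Thursday (gaps cycle 1, 1, 5, 1, 1).
So the schedule is: every Tuesday, Wednesday and Thursday.
The following Tuesday is 2024-10-22.
The following Wednesday is 2024-10-23.
The following Thursday is 2024-10-24.

2024-10-22, 2024-10-23, 2024-10-24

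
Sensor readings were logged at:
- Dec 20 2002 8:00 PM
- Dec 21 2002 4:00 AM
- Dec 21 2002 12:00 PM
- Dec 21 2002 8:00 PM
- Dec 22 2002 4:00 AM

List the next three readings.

Dec 22 2002 12:00 PM, Dec 22 2002 8:00 PM, Dec 23 2002 4:00 AM

Spacing: 8, 8, 8, 8 h — constant 8 h.
Dec 22 2002 4:00 AM + 8 h = Dec 22 2002 12:00 PM.
Dec 22 2002 12:00 PM + 8 h = Dec 22 2002 8:00 PM.
Dec 22 2002 8:00 PM + 8 h = Dec 23 2002 4:00 AM.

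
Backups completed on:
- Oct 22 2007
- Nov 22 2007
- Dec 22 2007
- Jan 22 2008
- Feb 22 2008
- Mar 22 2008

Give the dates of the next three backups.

Apr 22 2008, May 22 2008, Jun 22 2008

Gaps: 31, 30, 31, 31, 29 days — not constant. Every event is on the 22nd of the month.
Pattern: the 22nd of each month.
Next: April 2008 → Apr 22 2008.
Next: May 2008 → May 22 2008.
Next: June 2008 → Jun 22 2008.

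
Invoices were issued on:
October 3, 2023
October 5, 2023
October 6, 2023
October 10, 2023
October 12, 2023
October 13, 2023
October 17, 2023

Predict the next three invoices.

Gaps: 2, 1, 4, 2, 1, 4 days — not constant, but cyclic with period 3.
The events fall on every Tuesday, Thursday and Friday.
The following Thursday is October 19, 2023.
Next Friday: October 20, 2023.
The following Tuesday is October 24, 2023.

October 19, 2023; October 20, 2023; October 24, 2023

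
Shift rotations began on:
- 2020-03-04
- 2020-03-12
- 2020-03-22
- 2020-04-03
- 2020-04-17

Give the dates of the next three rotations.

2020-05-03, 2020-05-21, 2020-06-10

Intervals are 8, 10, 12, 14 days — an arithmetic progression with common difference 2.
Next gap: 16 days. 2020-04-17 + 16 days = 2020-05-03.
Next gap: 18 days. 2020-05-03 + 18 days = 2020-05-21.
Next gap: 20 days. 2020-05-21 + 20 days = 2020-06-10.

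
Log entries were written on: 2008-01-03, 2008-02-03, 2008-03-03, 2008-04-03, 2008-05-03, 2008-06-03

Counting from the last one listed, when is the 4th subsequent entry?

2008-10-03

Gaps: 31, 29, 31, 30, 31 days — not constant. Every event is on the 3rd of the month.
Pattern: the 3rd of each month.
Next: July 2008 → 2008-07-03.
Next: August 2008 → 2008-08-03.
Next: September 2008 → 2008-09-03.
October 2008: 2008-10-03.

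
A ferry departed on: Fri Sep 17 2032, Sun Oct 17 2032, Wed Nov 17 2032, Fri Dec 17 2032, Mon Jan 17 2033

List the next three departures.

Thu Feb 17 2033, Thu Mar 17 2033, Sun Apr 17 2033

Each date is the 17th; the gaps (30, 31, 30, 31) track the month lengths.
The rule is the 17th of each month.
February 2033: Thu Feb 17 2033.
March 2033: Thu Mar 17 2033.
Next: April 2033 → Sun Apr 17 2033.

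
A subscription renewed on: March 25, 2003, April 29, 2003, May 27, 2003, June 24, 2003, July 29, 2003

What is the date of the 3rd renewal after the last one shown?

October 28, 2003

Every date is a Tuesday; gaps 35, 28, 28, 35 days.
Each is the last Tuesday of its month (at least one falls on the 29th or later, ruling out '4th Tuesday').
Last Tuesday of August 2003: August 26, 2003.
Last Tuesday of September 2003: September 30, 2003.
October 2003 ends with Tuesday October 28, 2003.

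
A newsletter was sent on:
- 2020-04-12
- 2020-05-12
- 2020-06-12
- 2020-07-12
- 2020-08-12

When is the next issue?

Each date is the 12th; the gaps (30, 31, 30, 31) track the month lengths.
The rule is the 12th of each month.
Next: September 2020 → 2020-09-12.

2020-09-12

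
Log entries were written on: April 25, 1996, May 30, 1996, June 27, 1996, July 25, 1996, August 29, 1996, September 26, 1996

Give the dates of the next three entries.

October 31, 1996; November 28, 1996; December 26, 1996

All Thursdays; the gaps (35, 28, 28, 35, 28) vary with month length.
This is the last Thursday of each month.
October 1996 ends with Thursday October 31, 1996.
Last Thursday of November 1996: November 28, 1996.
Last Thursday of December 1996: December 26, 1996.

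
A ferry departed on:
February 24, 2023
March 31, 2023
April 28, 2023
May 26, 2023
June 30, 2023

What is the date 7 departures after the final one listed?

All Fridays; the gaps (35, 28, 28, 35) vary with month length.
This is the last Friday of each month.
July 2023 ends with Friday July 28, 2023.
August 2023 ends with Friday August 25, 2023.
Last Friday of September 2023: September 29, 2023.
Last Friday of October 2023: October 27, 2023.
November 2023 ends with Friday November 24, 2023.
December 2023 ends with Friday December 29, 2023.
Last Friday of January 2024: January 26, 2024.

January 26, 2024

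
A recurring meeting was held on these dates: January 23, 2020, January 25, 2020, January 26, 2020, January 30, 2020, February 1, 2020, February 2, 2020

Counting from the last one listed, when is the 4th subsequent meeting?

Gaps: 2, 1, 4, 2, 1 days — not constant, but cyclic with period 3.
The events fall on every Thursday, Saturday and Sunday.
The following Thursday is February 6, 2020.
The following Saturday is February 8, 2020.
Next Sunday: February 9, 2020.
Next Thursday: February 13, 2020.

February 13, 2020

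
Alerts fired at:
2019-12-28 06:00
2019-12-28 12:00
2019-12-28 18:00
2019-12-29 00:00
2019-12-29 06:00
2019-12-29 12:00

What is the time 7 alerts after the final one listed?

2019-12-31 06:00

The interval is a steady 6 hours (6, 6, 6, 6, 6).
2019-12-29 12:00 + 6 h = 2019-12-29 18:00.
2019-12-29 18:00 + 6 h = 2019-12-30 00:00.
2019-12-30 00:00 + 6 h = 2019-12-30 06:00.
2019-12-30 06:00 + 6 h = 2019-12-30 12:00.
2019-12-30 12:00 + 6 h = 2019-12-30 18:00.
2019-12-30 18:00 + 6 h = 2019-12-31 00:00.
2019-12-31 00:00 + 6 h = 2019-12-31 06:00.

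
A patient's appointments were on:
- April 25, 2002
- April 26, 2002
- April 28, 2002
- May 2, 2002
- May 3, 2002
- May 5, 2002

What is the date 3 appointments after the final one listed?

The gap pattern 1, 2, 4, 1, 2 repeats every 3 events.
These are the Thursdays, Fridays and Sundays of each week.
The following Thursday is May 9, 2002.
The following Friday is May 10, 2002.
The following Sunday is May 12, 2002.

May 12, 2002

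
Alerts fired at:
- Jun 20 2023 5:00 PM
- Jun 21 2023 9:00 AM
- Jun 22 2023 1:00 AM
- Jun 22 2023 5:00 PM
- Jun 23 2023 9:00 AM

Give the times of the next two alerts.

Spacing: 16, 16, 16, 16 h — constant 16 h.
Jun 23 2023 9:00 AM + 16 h = Jun 24 2023 1:00 AM.
Jun 24 2023 1:00 AM + 16 h = Jun 24 2023 5:00 PM.

Jun 24 2023 1:00 AM, Jun 24 2023 5:00 PM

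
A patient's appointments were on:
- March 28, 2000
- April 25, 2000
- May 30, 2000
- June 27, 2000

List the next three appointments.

Every date is a Tuesday; gaps 28, 35, 28 days.
Each is the last Tuesday of its month (at least one falls on the 29th or later, ruling out '4th Tuesday').
July 2000 ends with Tuesday July 25, 2000.
Last Tuesday of August 2000: August 29, 2000.
Last Tuesday of September 2000: September 26, 2000.

July 25, 2000; August 29, 2000; September 26, 2000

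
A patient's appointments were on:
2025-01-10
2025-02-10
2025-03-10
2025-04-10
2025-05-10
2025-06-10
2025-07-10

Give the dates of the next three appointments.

Gaps: 31, 28, 31, 30, 31, 30 days — not constant. Every event is on the 10th of the month.
Pattern: the 10th of each month.
August 2025: 2025-08-10.
September 2025: 2025-09-10.
October 2025: 2025-10-10.

2025-08-10, 2025-09-10, 2025-10-10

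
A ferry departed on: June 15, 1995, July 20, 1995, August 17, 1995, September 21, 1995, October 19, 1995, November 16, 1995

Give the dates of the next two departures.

These are Thursdays at 28- or 35-day spacing (35, 28, 35, 28, 28).
The pattern: 3rd Thursday of the month.
3rd Thursday of December 1995: December 21, 1995.
3rd Thursday of January 1996: January 18, 1996.

December 21, 1995; January 18, 1996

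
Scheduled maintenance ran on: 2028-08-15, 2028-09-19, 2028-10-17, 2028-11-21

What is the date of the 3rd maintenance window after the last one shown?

These are Tuesdays at 28- or 35-day spacing (35, 28, 35).
The pattern: 3rd Tuesday of the month.
3rd Tuesday of December 2028: 2028-12-19.
3rd Tuesday of January 2029: 2029-01-16.
3rd Tuesday of February 2029: 2029-02-20.

2029-02-20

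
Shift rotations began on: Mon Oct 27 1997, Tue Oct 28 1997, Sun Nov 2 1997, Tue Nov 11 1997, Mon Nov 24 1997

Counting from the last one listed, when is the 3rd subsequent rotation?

Mon Jan 26 1998

Intervals are 1, 5, 9, 13 days — an arithmetic progression with common difference 4.
Next gap: 17 days. Mon Nov 24 1997 + 17 days = Thu Dec 11 1997.
Next gap: 21 days. Thu Dec 11 1997 + 21 days = Thu Jan 1 1998.
Next gap: 25 days. Thu Jan 1 1998 + 25 days = Mon Jan 26 1998.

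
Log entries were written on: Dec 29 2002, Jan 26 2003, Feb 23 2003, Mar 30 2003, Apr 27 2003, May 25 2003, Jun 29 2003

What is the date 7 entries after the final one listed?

These are Sundays with 28, 28, 35, 28, 28, 35-day gaps.
Each is the final Sunday of its month — Dec 29 2002 is past the 28th, so '4th Sunday' doesn't fit.
Last Sunday of July 2003: Jul 27 2003.
Last Sunday of August 2003: Aug 31 2003.
September 2003 ends with Sunday Sep 28 2003.
October 2003 ends with Sunday Oct 26 2003.
November 2003 ends with Sunday Nov 30 2003.
December 2003 ends with Sunday Dec 28 2003.
Last Sunday of January 2004: Jan 25 2004.

Jan 25 2004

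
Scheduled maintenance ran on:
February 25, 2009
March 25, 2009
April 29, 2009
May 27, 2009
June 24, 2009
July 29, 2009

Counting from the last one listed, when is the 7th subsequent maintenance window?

February 24, 2010

These are Wednesdays with 28, 35, 28, 28, 35-day gaps.
Each is the final Wednesday of its month — April 29, 2009 is past the 28th, so '4th Wednesday' doesn't fit.
August 2009 ends with Wednesday August 26, 2009.
September 2009 ends with Wednesday September 30, 2009.
October 2009 ends with Wednesday October 28, 2009.
Last Wednesday of November 2009: November 25, 2009.
Last Wednesday of December 2009: December 30, 2009.
Last Wednesday of January 2010: January 27, 2010.
February 2010 ends with Wednesday February 24, 2010.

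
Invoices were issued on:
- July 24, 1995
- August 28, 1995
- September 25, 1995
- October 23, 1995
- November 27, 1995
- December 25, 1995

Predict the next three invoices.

January 22, 1996; February 26, 1996; March 25, 1996

These are Mondays at 28- or 35-day spacing (35, 28, 28, 35, 28).
The pattern: 4th Monday of the month.
January 1996 — 4th Monday is January 22, 1996.
4th Monday of February 1996: February 26, 1996.
4th Monday of March 1996: March 25, 1996.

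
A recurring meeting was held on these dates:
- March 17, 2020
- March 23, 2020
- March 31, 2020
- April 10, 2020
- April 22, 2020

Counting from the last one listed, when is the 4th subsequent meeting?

The spacing grows by 2 each time: 6, 8, 10, 12 days.
Next gap: 14 days. April 22, 2020 + 14 days = May 6, 2020.
Next gap: 16 days. May 6, 2020 + 16 days = May 22, 2020.
Next gap: 18 days. May 22, 2020 + 18 days = June 9, 2020.
Next gap: 20 days. June 9, 2020 + 20 days = June 29, 2020.

June 29, 2020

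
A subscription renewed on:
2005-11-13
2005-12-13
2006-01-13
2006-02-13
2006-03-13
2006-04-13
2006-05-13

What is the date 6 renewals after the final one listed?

2006-11-13

Gaps: 30, 31, 31, 28, 31, 30 days — not constant. Every event is on the 13th of the month.
Pattern: the 13th of each month.
June 2006: 2006-06-13.
Next: July 2006 → 2006-07-13.
August 2006: 2006-08-13.
September 2006: 2006-09-13.
October 2006: 2006-10-13.
November 2006: 2006-11-13.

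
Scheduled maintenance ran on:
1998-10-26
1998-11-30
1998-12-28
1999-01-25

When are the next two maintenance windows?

All Mondays; the gaps (35, 28, 28) vary with month length.
This is the last Monday of each month.
February 1999 ends with Monday 1999-02-22.
Last Monday of March 1999: 1999-03-29.

1999-02-22, 1999-03-29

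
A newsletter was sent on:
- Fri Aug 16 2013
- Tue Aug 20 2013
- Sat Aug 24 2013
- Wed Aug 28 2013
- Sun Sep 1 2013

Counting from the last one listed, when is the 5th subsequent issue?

Gaps between consecutive events: 4, 4, 4, 4 days — a constant 4-day interval.
Sun Sep 1 2013 + 4 days = Thu Sep 5 2013.
Thu Sep 5 2013 + 4 days = Mon Sep 9 2013.
Mon Sep 9 2013 + 4 days = Fri Sep 13 2013.
Fri Sep 13 2013 + 4 days = Tue Sep 17 2013.
Tue Sep 17 2013 + 4 days = Sat Sep 21 2013.

Sat Sep 21 2013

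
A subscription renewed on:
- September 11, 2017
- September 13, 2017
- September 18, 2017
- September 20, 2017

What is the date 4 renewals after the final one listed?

Every event lands on a Monday or Wednesday (gaps cycle 2, 5, 2).
So the schedule is: every Monday and Wednesday.
The following Monday is September 25, 2017.
Next Wednesday: September 27, 2017.
Next Monday: October 2, 2017.
Next Wednesday: October 4, 2017.

October 4, 2017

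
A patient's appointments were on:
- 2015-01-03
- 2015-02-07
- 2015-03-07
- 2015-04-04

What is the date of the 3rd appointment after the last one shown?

2015-07-04

These are Saturdays at 28- or 35-day spacing (35, 28, 28).
The pattern: 1st Saturday of the month.
1st Saturday of May 2015: 2015-05-02.
June 2015 — 1st Saturday is 2015-06-06.
July 2015 — 1st Saturday is 2015-07-04.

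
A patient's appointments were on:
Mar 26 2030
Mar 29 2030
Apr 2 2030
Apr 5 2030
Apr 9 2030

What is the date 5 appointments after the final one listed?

The gap pattern 3, 4, 3, 4 repeats every 2 events.
These are the Tuesdays and Fridays of each week.
The following Friday is Apr 12 2030.
Next Tuesday: Apr 16 2030.
The following Friday is Apr 19 2030.
The following Tuesday is Apr 23 2030.
Next Friday: Apr 26 2030.

Apr 26 2030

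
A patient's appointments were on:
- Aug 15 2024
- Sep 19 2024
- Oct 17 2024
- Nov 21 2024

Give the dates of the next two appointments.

Dec 19 2024, Jan 16 2025

Gaps: 35, 28, 35 days — a mix of 28 and 35. Every date is a Thursday.
Each is the 3rd Thursday of its month.
December 2024 — 3rd Thursday is Dec 19 2024.
January 2025 — 3rd Thursday is Jan 16 2025.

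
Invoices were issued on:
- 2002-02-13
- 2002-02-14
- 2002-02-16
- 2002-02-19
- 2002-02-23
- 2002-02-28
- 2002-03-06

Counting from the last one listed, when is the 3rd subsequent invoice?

2002-03-30

The spacing grows by 1 each time: 1, 2, 3, 4, 5, 6 days.
Next gap: 7 days. 2002-03-06 + 7 days = 2002-03-13.
Next gap: 8 days. 2002-03-13 + 8 days = 2002-03-21.
Next gap: 9 days. 2002-03-21 + 9 days = 2002-03-30.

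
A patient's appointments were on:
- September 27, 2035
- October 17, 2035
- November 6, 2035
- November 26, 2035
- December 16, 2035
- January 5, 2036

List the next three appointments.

The spacing is 20, 20, 20, 20, 20 days — always 20 days.
January 5, 2036 + 20 days = January 25, 2036.
January 25, 2036 + 20 days = February 14, 2036.
February 14, 2036 + 20 days = March 5, 2036.

January 25, 2036; February 14, 2036; March 5, 2036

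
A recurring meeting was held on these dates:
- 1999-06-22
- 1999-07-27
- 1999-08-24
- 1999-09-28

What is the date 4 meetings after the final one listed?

These are Tuesdays at 28- or 35-day spacing (35, 28, 35).
The pattern: 4th Tuesday of the month.
October 1999 — 4th Tuesday is 1999-10-26.
November 1999 — 4th Tuesday is 1999-11-23.
December 1999 — 4th Tuesday is 1999-12-28.
4th Tuesday of January 2000: 2000-01-25.

2000-01-25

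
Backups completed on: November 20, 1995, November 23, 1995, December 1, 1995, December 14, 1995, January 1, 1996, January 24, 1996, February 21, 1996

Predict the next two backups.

March 25, 1996; May 2, 1996

Intervals are 3, 8, 13, 18, 23, 28 days — an arithmetic progression with common difference 5.
Next gap: 33 days. February 21, 1996 + 33 days = March 25, 1996.
Next gap: 38 days. March 25, 1996 + 38 days = May 2, 1996.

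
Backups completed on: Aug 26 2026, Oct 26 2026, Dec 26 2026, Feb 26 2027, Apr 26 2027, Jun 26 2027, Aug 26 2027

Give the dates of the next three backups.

Oct 26 2027, Dec 26 2027, Feb 26 2028

Gaps: 61, 61, 62, 59, 61, 61 days — not constant. Every event is on the 26th of the month.
Pattern: the 26th of every 2 months.
Next: October 2027 → Oct 26 2027.
Next: December 2027 → Dec 26 2027.
Next: February 2028 → Feb 26 2028.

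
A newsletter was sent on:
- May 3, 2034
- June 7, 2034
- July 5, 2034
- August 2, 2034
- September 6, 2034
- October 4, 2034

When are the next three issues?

These are Wednesdays at 28- or 35-day spacing (35, 28, 28, 35, 28).
The pattern: 1st Wednesday of the month.
1st Wednesday of November 2034: November 1, 2034.
December 2034 — 1st Wednesday is December 6, 2034.
January 2035 — 1st Wednesday is January 3, 2035.

November 1, 2034; December 6, 2034; January 3, 2035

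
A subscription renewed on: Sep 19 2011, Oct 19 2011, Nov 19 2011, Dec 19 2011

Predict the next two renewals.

Gaps: 30, 31, 30 days — not constant. Every event is on the 19th of the month.
Pattern: the 19th of each month.
Next: January 2012 → Jan 19 2012.
Next: February 2012 → Feb 19 2012.

Jan 19 2012, Feb 19 2012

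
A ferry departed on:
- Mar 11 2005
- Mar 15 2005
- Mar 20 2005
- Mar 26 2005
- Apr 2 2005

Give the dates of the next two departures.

Apr 10 2005, Apr 19 2005

Gaps: 4, 5, 6, 7 days — each gap is 1 larger than the previous one.
Next gap: 8 days. Apr 2 2005 + 8 days = Apr 10 2005.
Next gap: 9 days. Apr 10 2005 + 9 days = Apr 19 2005.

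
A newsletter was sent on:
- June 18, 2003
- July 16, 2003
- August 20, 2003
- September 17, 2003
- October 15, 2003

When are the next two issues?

November 19, 2003; December 17, 2003

These are Wednesdays at 28- or 35-day spacing (28, 35, 28, 28).
The pattern: 3rd Wednesday of the month.
3rd Wednesday of November 2003: November 19, 2003.
December 2003 — 3rd Wednesday is December 17, 2003.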